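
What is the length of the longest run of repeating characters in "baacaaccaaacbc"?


Input: "baacaaccaaacbc"
Scanning for longest run:
  Position 1 ('a'): new char, reset run to 1
  Position 2 ('a'): continues run of 'a', length=2
  Position 3 ('c'): new char, reset run to 1
  Position 4 ('a'): new char, reset run to 1
  Position 5 ('a'): continues run of 'a', length=2
  Position 6 ('c'): new char, reset run to 1
  Position 7 ('c'): continues run of 'c', length=2
  Position 8 ('a'): new char, reset run to 1
  Position 9 ('a'): continues run of 'a', length=2
  Position 10 ('a'): continues run of 'a', length=3
  Position 11 ('c'): new char, reset run to 1
  Position 12 ('b'): new char, reset run to 1
  Position 13 ('c'): new char, reset run to 1
Longest run: 'a' with length 3

3


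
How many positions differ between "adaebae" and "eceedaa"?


Comparing "adaebae" and "eceedaa" position by position:
  Position 0: 'a' vs 'e' => DIFFER
  Position 1: 'd' vs 'c' => DIFFER
  Position 2: 'a' vs 'e' => DIFFER
  Position 3: 'e' vs 'e' => same
  Position 4: 'b' vs 'd' => DIFFER
  Position 5: 'a' vs 'a' => same
  Position 6: 'e' vs 'a' => DIFFER
Positions that differ: 5

5


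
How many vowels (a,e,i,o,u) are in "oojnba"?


Input: oojnba
Checking each character:
  'o' at position 0: vowel (running total: 1)
  'o' at position 1: vowel (running total: 2)
  'j' at position 2: consonant
  'n' at position 3: consonant
  'b' at position 4: consonant
  'a' at position 5: vowel (running total: 3)
Total vowels: 3

3


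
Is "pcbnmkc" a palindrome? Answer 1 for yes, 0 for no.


Input: pcbnmkc
Reversed: ckmnbcp
  Compare pos 0 ('p') with pos 6 ('c'): MISMATCH
  Compare pos 1 ('c') with pos 5 ('k'): MISMATCH
  Compare pos 2 ('b') with pos 4 ('m'): MISMATCH
Result: not a palindrome

0


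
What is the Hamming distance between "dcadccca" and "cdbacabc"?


Comparing "dcadccca" and "cdbacabc" position by position:
  Position 0: 'd' vs 'c' => differ
  Position 1: 'c' vs 'd' => differ
  Position 2: 'a' vs 'b' => differ
  Position 3: 'd' vs 'a' => differ
  Position 4: 'c' vs 'c' => same
  Position 5: 'c' vs 'a' => differ
  Position 6: 'c' vs 'b' => differ
  Position 7: 'a' vs 'c' => differ
Total differences (Hamming distance): 7

7


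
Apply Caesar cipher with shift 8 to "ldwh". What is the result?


Caesar cipher: shift "ldwh" by 8
  'l' (pos 11) + 8 = pos 19 = 't'
  'd' (pos 3) + 8 = pos 11 = 'l'
  'w' (pos 22) + 8 = pos 4 = 'e'
  'h' (pos 7) + 8 = pos 15 = 'p'
Result: tlep

tlep


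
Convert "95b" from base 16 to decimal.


Input: "95b" in base 16
Positional expansion:
  Digit '9' (value 9) x 16^2 = 2304
  Digit '5' (value 5) x 16^1 = 80
  Digit 'b' (value 11) x 16^0 = 11
Sum = 2395

2395


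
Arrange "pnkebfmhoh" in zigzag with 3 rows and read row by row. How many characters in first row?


Zigzag "pnkebfmhoh" into 3 rows:
Placing characters:
  'p' => row 0
  'n' => row 1
  'k' => row 2
  'e' => row 1
  'b' => row 0
  'f' => row 1
  'm' => row 2
  'h' => row 1
  'o' => row 0
  'h' => row 1
Rows:
  Row 0: "pbo"
  Row 1: "nefhh"
  Row 2: "km"
First row length: 3

3


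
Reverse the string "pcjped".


Input: pcjped
Reading characters right to left:
  Position 5: 'd'
  Position 4: 'e'
  Position 3: 'p'
  Position 2: 'j'
  Position 1: 'c'
  Position 0: 'p'
Reversed: depjcp

depjcp


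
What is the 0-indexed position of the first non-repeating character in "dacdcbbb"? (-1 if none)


Input: dacdcbbb
Character frequencies:
  'a': 1
  'b': 3
  'c': 2
  'd': 2
Scanning left to right for freq == 1:
  Position 0 ('d'): freq=2, skip
  Position 1 ('a'): unique! => answer = 1

1


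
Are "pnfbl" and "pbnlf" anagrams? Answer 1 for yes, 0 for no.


Strings: "pnfbl", "pbnlf"
Sorted first:  bflnp
Sorted second: bflnp
Sorted forms match => anagrams

1


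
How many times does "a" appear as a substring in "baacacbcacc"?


Searching for "a" in "baacacbcacc"
Scanning each position:
  Position 0: "b" => no
  Position 1: "a" => MATCH
  Position 2: "a" => MATCH
  Position 3: "c" => no
  Position 4: "a" => MATCH
  Position 5: "c" => no
  Position 6: "b" => no
  Position 7: "c" => no
  Position 8: "a" => MATCH
  Position 9: "c" => no
  Position 10: "c" => no
Total occurrences: 4

4


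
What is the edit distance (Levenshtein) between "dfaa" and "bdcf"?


Computing edit distance: "dfaa" -> "bdcf"
DP table:
           b    d    c    f
      0    1    2    3    4
  d   1    1    1    2    3
  f   2    2    2    2    2
  a   3    3    3    3    3
  a   4    4    4    4    4
Edit distance = dp[4][4] = 4

4


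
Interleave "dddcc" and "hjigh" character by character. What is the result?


Interleaving "dddcc" and "hjigh":
  Position 0: 'd' from first, 'h' from second => "dh"
  Position 1: 'd' from first, 'j' from second => "dj"
  Position 2: 'd' from first, 'i' from second => "di"
  Position 3: 'c' from first, 'g' from second => "cg"
  Position 4: 'c' from first, 'h' from second => "ch"
Result: dhdjdicgch

dhdjdicgch


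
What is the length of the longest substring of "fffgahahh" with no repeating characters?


Input: "fffgahahh"
Sliding window (track last position of each char):
  Position 0 ('f'): window [0,0] length 1 -- new best
  Position 1 ('f'): repeat (last at 0), move window start to 1
  Position 1 ('f'): window [1,1] length 1
  Position 2 ('f'): repeat (last at 1), move window start to 2
  Position 2 ('f'): window [2,2] length 1
  Position 3 ('g'): window [2,3] length 2 -- new best
  Position 4 ('a'): window [2,4] length 3 -- new best
  Position 5 ('h'): window [2,5] length 4 -- new best
  Position 6 ('a'): repeat (last at 4), move window start to 5
  Position 6 ('a'): window [5,6] length 2
  Position 7 ('h'): repeat (last at 5), move window start to 6
  Position 7 ('h'): window [6,7] length 2
  Position 8 ('h'): repeat (last at 7), move window start to 8
  Position 8 ('h'): window [8,8] length 1
Longest substring with no repeats: "fgah" with length 4

4


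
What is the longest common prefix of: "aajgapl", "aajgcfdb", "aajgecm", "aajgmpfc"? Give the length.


Words: aajgapl, aajgcfdb, aajgecm, aajgmpfc
  Position 0: all 'a' => match
  Position 1: all 'a' => match
  Position 2: all 'j' => match
  Position 3: all 'g' => match
  Position 4: ('a', 'c', 'e', 'm') => mismatch, stop
LCP = "aajg" (length 4)

4


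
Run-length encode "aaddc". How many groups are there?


Input: aaddc
Scanning for consecutive runs:
  Group 1: 'a' x 2 (positions 0-1)
  Group 2: 'd' x 2 (positions 2-3)
  Group 3: 'c' x 1 (positions 4-4)
Total groups: 3

3


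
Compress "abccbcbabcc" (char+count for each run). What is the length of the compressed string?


Input: abccbcbabcc
Runs:
  'a' x 1 => "a1"
  'b' x 1 => "b1"
  'c' x 2 => "c2"
  'b' x 1 => "b1"
  'c' x 1 => "c1"
  'b' x 1 => "b1"
  'a' x 1 => "a1"
  'b' x 1 => "b1"
  'c' x 2 => "c2"
Compressed: "a1b1c2b1c1b1a1b1c2"
Compressed length: 18

18


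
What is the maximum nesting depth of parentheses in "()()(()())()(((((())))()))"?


Input: "()()(()())()(((((())))()))"
Tracking depth:
  Position 0 '(': depth becomes 1
  Position 1 ')': depth becomes 0
  Position 2 '(': depth becomes 1
  Position 3 ')': depth becomes 0
  Position 4 '(': depth becomes 1
  Position 5 '(': depth becomes 2
  Position 6 ')': depth becomes 1
  Position 7 '(': depth becomes 2
  Position 8 ')': depth becomes 1
  Position 9 ')': depth becomes 0
  Position 10 '(': depth becomes 1
  Position 11 ')': depth becomes 0
  Position 12 '(': depth becomes 1
  Position 13 '(': depth becomes 2
  Position 14 '(': depth becomes 3
  Position 15 '(': depth becomes 4
  Position 16 '(': depth becomes 5
  Position 17 '(': depth becomes 6
  Position 18 ')': depth becomes 5
  Position 19 ')': depth becomes 4
  Position 20 ')': depth becomes 3
  Position 21 ')': depth becomes 2
  Position 22 '(': depth becomes 3
  Position 23 ')': depth becomes 2
  Position 24 ')': depth becomes 1
  Position 25 ')': depth becomes 0
Maximum depth reached: 6

6


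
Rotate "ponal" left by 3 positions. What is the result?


Input: "ponal", rotate left by 3
First 3 characters: "pon"
Remaining characters: "al"
Concatenate remaining + first: "al" + "pon" = "alpon"

alpon


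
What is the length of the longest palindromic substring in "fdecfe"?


Input: "fdecfe"
Checking substrings for palindromes:
  No multi-char palindromic substrings found
Longest palindromic substring: "f" with length 1

1


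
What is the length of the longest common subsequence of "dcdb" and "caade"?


LCS of "dcdb" and "caade"
DP table:
           c    a    a    d    e
      0    0    0    0    0    0
  d   0    0    0    0    1    1
  c   0    1    1    1    1    1
  d   0    1    1    1    2    2
  b   0    1    1    1    2    2
LCS length = dp[4][5] = 2

2


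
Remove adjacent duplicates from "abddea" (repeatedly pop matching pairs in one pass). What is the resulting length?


Input: abddea
Stack-based adjacent duplicate removal:
  Read 'a': push. Stack: a
  Read 'b': push. Stack: ab
  Read 'd': push. Stack: abd
  Read 'd': matches stack top 'd' => pop. Stack: ab
  Read 'e': push. Stack: abe
  Read 'a': push. Stack: abea
Final stack: "abea" (length 4)

4


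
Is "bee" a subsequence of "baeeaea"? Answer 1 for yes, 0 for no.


Check if "bee" is a subsequence of "baeeaea"
Greedy scan:
  Position 0 ('b'): matches sub[0] = 'b'
  Position 1 ('a'): no match needed
  Position 2 ('e'): matches sub[1] = 'e'
  Position 3 ('e'): matches sub[2] = 'e'
  Position 4 ('a'): no match needed
  Position 5 ('e'): no match needed
  Position 6 ('a'): no match needed
All 3 characters matched => is a subsequence

1


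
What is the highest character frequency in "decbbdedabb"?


Input: decbbdedabb
Character counts:
  'a': 1
  'b': 4
  'c': 1
  'd': 3
  'e': 2
Maximum frequency: 4

4


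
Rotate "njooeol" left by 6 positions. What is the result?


Input: "njooeol", rotate left by 6
First 6 characters: "njooeo"
Remaining characters: "l"
Concatenate remaining + first: "l" + "njooeo" = "lnjooeo"

lnjooeo


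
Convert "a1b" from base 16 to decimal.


Input: "a1b" in base 16
Positional expansion:
  Digit 'a' (value 10) x 16^2 = 2560
  Digit '1' (value 1) x 16^1 = 16
  Digit 'b' (value 11) x 16^0 = 11
Sum = 2587

2587


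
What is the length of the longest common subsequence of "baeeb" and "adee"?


LCS of "baeeb" and "adee"
DP table:
           a    d    e    e
      0    0    0    0    0
  b   0    0    0    0    0
  a   0    1    1    1    1
  e   0    1    1    2    2
  e   0    1    1    2    3
  b   0    1    1    2    3
LCS length = dp[5][4] = 3

3


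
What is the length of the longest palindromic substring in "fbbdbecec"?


Input: "fbbdbecec"
Checking substrings for palindromes:
  [2:5] "bdb" (len 3) => palindrome
  [5:8] "ece" (len 3) => palindrome
  [6:9] "cec" (len 3) => palindrome
  [1:3] "bb" (len 2) => palindrome
Longest palindromic substring: "bdb" with length 3

3


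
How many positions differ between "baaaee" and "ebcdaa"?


Comparing "baaaee" and "ebcdaa" position by position:
  Position 0: 'b' vs 'e' => DIFFER
  Position 1: 'a' vs 'b' => DIFFER
  Position 2: 'a' vs 'c' => DIFFER
  Position 3: 'a' vs 'd' => DIFFER
  Position 4: 'e' vs 'a' => DIFFER
  Position 5: 'e' vs 'a' => DIFFER
Positions that differ: 6

6


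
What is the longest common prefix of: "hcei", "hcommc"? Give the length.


Words: hcei, hcommc
  Position 0: all 'h' => match
  Position 1: all 'c' => match
  Position 2: ('e', 'o') => mismatch, stop
LCP = "hc" (length 2)

2


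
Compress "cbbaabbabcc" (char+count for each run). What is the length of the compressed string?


Input: cbbaabbabcc
Runs:
  'c' x 1 => "c1"
  'b' x 2 => "b2"
  'a' x 2 => "a2"
  'b' x 2 => "b2"
  'a' x 1 => "a1"
  'b' x 1 => "b1"
  'c' x 2 => "c2"
Compressed: "c1b2a2b2a1b1c2"
Compressed length: 14

14


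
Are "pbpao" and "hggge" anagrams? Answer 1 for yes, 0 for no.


Strings: "pbpao", "hggge"
Sorted first:  abopp
Sorted second: egggh
Differ at position 0: 'a' vs 'e' => not anagrams

0


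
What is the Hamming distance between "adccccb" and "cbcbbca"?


Comparing "adccccb" and "cbcbbca" position by position:
  Position 0: 'a' vs 'c' => differ
  Position 1: 'd' vs 'b' => differ
  Position 2: 'c' vs 'c' => same
  Position 3: 'c' vs 'b' => differ
  Position 4: 'c' vs 'b' => differ
  Position 5: 'c' vs 'c' => same
  Position 6: 'b' vs 'a' => differ
Total differences (Hamming distance): 5

5


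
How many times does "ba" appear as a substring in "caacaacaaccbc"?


Searching for "ba" in "caacaacaaccbc"
Scanning each position:
  Position 0: "ca" => no
  Position 1: "aa" => no
  Position 2: "ac" => no
  Position 3: "ca" => no
  Position 4: "aa" => no
  Position 5: "ac" => no
  Position 6: "ca" => no
  Position 7: "aa" => no
  Position 8: "ac" => no
  Position 9: "cc" => no
  Position 10: "cb" => no
  Position 11: "bc" => no
Total occurrences: 0

0


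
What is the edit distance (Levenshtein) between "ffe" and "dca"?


Computing edit distance: "ffe" -> "dca"
DP table:
           d    c    a
      0    1    2    3
  f   1    1    2    3
  f   2    2    2    3
  e   3    3    3    3
Edit distance = dp[3][3] = 3

3


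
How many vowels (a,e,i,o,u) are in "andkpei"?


Input: andkpei
Checking each character:
  'a' at position 0: vowel (running total: 1)
  'n' at position 1: consonant
  'd' at position 2: consonant
  'k' at position 3: consonant
  'p' at position 4: consonant
  'e' at position 5: vowel (running total: 2)
  'i' at position 6: vowel (running total: 3)
Total vowels: 3

3


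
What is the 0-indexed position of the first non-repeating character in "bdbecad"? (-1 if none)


Input: bdbecad
Character frequencies:
  'a': 1
  'b': 2
  'c': 1
  'd': 2
  'e': 1
Scanning left to right for freq == 1:
  Position 0 ('b'): freq=2, skip
  Position 1 ('d'): freq=2, skip
  Position 2 ('b'): freq=2, skip
  Position 3 ('e'): unique! => answer = 3

3


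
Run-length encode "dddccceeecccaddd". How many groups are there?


Input: dddccceeecccaddd
Scanning for consecutive runs:
  Group 1: 'd' x 3 (positions 0-2)
  Group 2: 'c' x 3 (positions 3-5)
  Group 3: 'e' x 3 (positions 6-8)
  Group 4: 'c' x 3 (positions 9-11)
  Group 5: 'a' x 1 (positions 12-12)
  Group 6: 'd' x 3 (positions 13-15)
Total groups: 6

6


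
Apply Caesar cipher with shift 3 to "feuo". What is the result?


Caesar cipher: shift "feuo" by 3
  'f' (pos 5) + 3 = pos 8 = 'i'
  'e' (pos 4) + 3 = pos 7 = 'h'
  'u' (pos 20) + 3 = pos 23 = 'x'
  'o' (pos 14) + 3 = pos 17 = 'r'
Result: ihxr

ihxr


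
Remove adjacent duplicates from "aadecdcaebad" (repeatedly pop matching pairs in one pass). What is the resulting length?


Input: aadecdcaebad
Stack-based adjacent duplicate removal:
  Read 'a': push. Stack: a
  Read 'a': matches stack top 'a' => pop. Stack: (empty)
  Read 'd': push. Stack: d
  Read 'e': push. Stack: de
  Read 'c': push. Stack: dec
  Read 'd': push. Stack: decd
  Read 'c': push. Stack: decdc
  Read 'a': push. Stack: decdca
  Read 'e': push. Stack: decdcae
  Read 'b': push. Stack: decdcaeb
  Read 'a': push. Stack: decdcaeba
  Read 'd': push. Stack: decdcaebad
Final stack: "decdcaebad" (length 10)

10


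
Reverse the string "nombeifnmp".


Input: nombeifnmp
Reading characters right to left:
  Position 9: 'p'
  Position 8: 'm'
  Position 7: 'n'
  Position 6: 'f'
  Position 5: 'i'
  Position 4: 'e'
  Position 3: 'b'
  Position 2: 'm'
  Position 1: 'o'
  Position 0: 'n'
Reversed: pmnfiebmon

pmnfiebmon


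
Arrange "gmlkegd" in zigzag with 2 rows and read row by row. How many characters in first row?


Zigzag "gmlkegd" into 2 rows:
Placing characters:
  'g' => row 0
  'm' => row 1
  'l' => row 0
  'k' => row 1
  'e' => row 0
  'g' => row 1
  'd' => row 0
Rows:
  Row 0: "gled"
  Row 1: "mkg"
First row length: 4

4


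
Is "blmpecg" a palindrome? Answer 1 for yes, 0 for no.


Input: blmpecg
Reversed: gcepmlb
  Compare pos 0 ('b') with pos 6 ('g'): MISMATCH
  Compare pos 1 ('l') with pos 5 ('c'): MISMATCH
  Compare pos 2 ('m') with pos 4 ('e'): MISMATCH
Result: not a palindrome

0


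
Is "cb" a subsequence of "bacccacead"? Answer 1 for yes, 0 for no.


Check if "cb" is a subsequence of "bacccacead"
Greedy scan:
  Position 0 ('b'): no match needed
  Position 1 ('a'): no match needed
  Position 2 ('c'): matches sub[0] = 'c'
  Position 3 ('c'): no match needed
  Position 4 ('c'): no match needed
  Position 5 ('a'): no match needed
  Position 6 ('c'): no match needed
  Position 7 ('e'): no match needed
  Position 8 ('a'): no match needed
  Position 9 ('d'): no match needed
Only matched 1/2 characters => not a subsequence

0


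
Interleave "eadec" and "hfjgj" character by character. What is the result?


Interleaving "eadec" and "hfjgj":
  Position 0: 'e' from first, 'h' from second => "eh"
  Position 1: 'a' from first, 'f' from second => "af"
  Position 2: 'd' from first, 'j' from second => "dj"
  Position 3: 'e' from first, 'g' from second => "eg"
  Position 4: 'c' from first, 'j' from second => "cj"
Result: ehafdjegcj

ehafdjegcj


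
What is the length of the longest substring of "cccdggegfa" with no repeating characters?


Input: "cccdggegfa"
Sliding window (track last position of each char):
  Position 0 ('c'): window [0,0] length 1 -- new best
  Position 1 ('c'): repeat (last at 0), move window start to 1
  Position 1 ('c'): window [1,1] length 1
  Position 2 ('c'): repeat (last at 1), move window start to 2
  Position 2 ('c'): window [2,2] length 1
  Position 3 ('d'): window [2,3] length 2 -- new best
  Position 4 ('g'): window [2,4] length 3 -- new best
  Position 5 ('g'): repeat (last at 4), move window start to 5
  Position 5 ('g'): window [5,5] length 1
  Position 6 ('e'): window [5,6] length 2
  Position 7 ('g'): repeat (last at 5), move window start to 6
  Position 7 ('g'): window [6,7] length 2
  Position 8 ('f'): window [6,8] length 3
  Position 9 ('a'): window [6,9] length 4 -- new best
Longest substring with no repeats: "egfa" with length 4

4


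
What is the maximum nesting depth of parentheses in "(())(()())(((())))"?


Input: "(())(()())(((())))"
Tracking depth:
  Position 0 '(': depth becomes 1
  Position 1 '(': depth becomes 2
  Position 2 ')': depth becomes 1
  Position 3 ')': depth becomes 0
  Position 4 '(': depth becomes 1
  Position 5 '(': depth becomes 2
  Position 6 ')': depth becomes 1
  Position 7 '(': depth becomes 2
  Position 8 ')': depth becomes 1
  Position 9 ')': depth becomes 0
  Position 10 '(': depth becomes 1
  Position 11 '(': depth becomes 2
  Position 12 '(': depth becomes 3
  Position 13 '(': depth becomes 4
  Position 14 ')': depth becomes 3
  Position 15 ')': depth becomes 2
  Position 16 ')': depth becomes 1
  Position 17 ')': depth becomes 0
Maximum depth reached: 4

4


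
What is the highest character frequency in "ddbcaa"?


Input: ddbcaa
Character counts:
  'a': 2
  'b': 1
  'c': 1
  'd': 2
Maximum frequency: 2

2


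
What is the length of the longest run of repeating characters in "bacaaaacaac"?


Input: "bacaaaacaac"
Scanning for longest run:
  Position 1 ('a'): new char, reset run to 1
  Position 2 ('c'): new char, reset run to 1
  Position 3 ('a'): new char, reset run to 1
  Position 4 ('a'): continues run of 'a', length=2
  Position 5 ('a'): continues run of 'a', length=3
  Position 6 ('a'): continues run of 'a', length=4
  Position 7 ('c'): new char, reset run to 1
  Position 8 ('a'): new char, reset run to 1
  Position 9 ('a'): continues run of 'a', length=2
  Position 10 ('c'): new char, reset run to 1
Longest run: 'a' with length 4

4


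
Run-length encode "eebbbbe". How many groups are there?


Input: eebbbbe
Scanning for consecutive runs:
  Group 1: 'e' x 2 (positions 0-1)
  Group 2: 'b' x 4 (positions 2-5)
  Group 3: 'e' x 1 (positions 6-6)
Total groups: 3

3


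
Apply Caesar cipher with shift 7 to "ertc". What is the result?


Caesar cipher: shift "ertc" by 7
  'e' (pos 4) + 7 = pos 11 = 'l'
  'r' (pos 17) + 7 = pos 24 = 'y'
  't' (pos 19) + 7 = pos 0 = 'a'
  'c' (pos 2) + 7 = pos 9 = 'j'
Result: lyaj

lyaj


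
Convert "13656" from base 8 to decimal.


Input: "13656" in base 8
Positional expansion:
  Digit '1' (value 1) x 8^4 = 4096
  Digit '3' (value 3) x 8^3 = 1536
  Digit '6' (value 6) x 8^2 = 384
  Digit '5' (value 5) x 8^1 = 40
  Digit '6' (value 6) x 8^0 = 6
Sum = 6062

6062


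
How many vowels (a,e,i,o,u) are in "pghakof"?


Input: pghakof
Checking each character:
  'p' at position 0: consonant
  'g' at position 1: consonant
  'h' at position 2: consonant
  'a' at position 3: vowel (running total: 1)
  'k' at position 4: consonant
  'o' at position 5: vowel (running total: 2)
  'f' at position 6: consonant
Total vowels: 2

2


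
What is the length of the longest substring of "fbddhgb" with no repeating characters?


Input: "fbddhgb"
Sliding window (track last position of each char):
  Position 0 ('f'): window [0,0] length 1 -- new best
  Position 1 ('b'): window [0,1] length 2 -- new best
  Position 2 ('d'): window [0,2] length 3 -- new best
  Position 3 ('d'): repeat (last at 2), move window start to 3
  Position 3 ('d'): window [3,3] length 1
  Position 4 ('h'): window [3,4] length 2
  Position 5 ('g'): window [3,5] length 3
  Position 6 ('b'): window [3,6] length 4 -- new best
Longest substring with no repeats: "dhgb" with length 4

4


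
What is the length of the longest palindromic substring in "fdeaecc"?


Input: "fdeaecc"
Checking substrings for palindromes:
  [2:5] "eae" (len 3) => palindrome
  [5:7] "cc" (len 2) => palindrome
Longest palindromic substring: "eae" with length 3

3


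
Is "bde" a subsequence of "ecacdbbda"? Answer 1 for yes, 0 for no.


Check if "bde" is a subsequence of "ecacdbbda"
Greedy scan:
  Position 0 ('e'): no match needed
  Position 1 ('c'): no match needed
  Position 2 ('a'): no match needed
  Position 3 ('c'): no match needed
  Position 4 ('d'): no match needed
  Position 5 ('b'): matches sub[0] = 'b'
  Position 6 ('b'): no match needed
  Position 7 ('d'): matches sub[1] = 'd'
  Position 8 ('a'): no match needed
Only matched 2/3 characters => not a subsequence

0


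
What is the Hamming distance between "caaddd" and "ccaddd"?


Comparing "caaddd" and "ccaddd" position by position:
  Position 0: 'c' vs 'c' => same
  Position 1: 'a' vs 'c' => differ
  Position 2: 'a' vs 'a' => same
  Position 3: 'd' vs 'd' => same
  Position 4: 'd' vs 'd' => same
  Position 5: 'd' vs 'd' => same
Total differences (Hamming distance): 1

1


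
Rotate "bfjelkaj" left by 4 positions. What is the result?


Input: "bfjelkaj", rotate left by 4
First 4 characters: "bfje"
Remaining characters: "lkaj"
Concatenate remaining + first: "lkaj" + "bfje" = "lkajbfje"

lkajbfje


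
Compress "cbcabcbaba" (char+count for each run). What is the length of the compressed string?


Input: cbcabcbaba
Runs:
  'c' x 1 => "c1"
  'b' x 1 => "b1"
  'c' x 1 => "c1"
  'a' x 1 => "a1"
  'b' x 1 => "b1"
  'c' x 1 => "c1"
  'b' x 1 => "b1"
  'a' x 1 => "a1"
  'b' x 1 => "b1"
  'a' x 1 => "a1"
Compressed: "c1b1c1a1b1c1b1a1b1a1"
Compressed length: 20

20


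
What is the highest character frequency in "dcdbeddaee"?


Input: dcdbeddaee
Character counts:
  'a': 1
  'b': 1
  'c': 1
  'd': 4
  'e': 3
Maximum frequency: 4

4


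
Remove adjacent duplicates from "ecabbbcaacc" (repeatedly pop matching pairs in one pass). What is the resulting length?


Input: ecabbbcaacc
Stack-based adjacent duplicate removal:
  Read 'e': push. Stack: e
  Read 'c': push. Stack: ec
  Read 'a': push. Stack: eca
  Read 'b': push. Stack: ecab
  Read 'b': matches stack top 'b' => pop. Stack: eca
  Read 'b': push. Stack: ecab
  Read 'c': push. Stack: ecabc
  Read 'a': push. Stack: ecabca
  Read 'a': matches stack top 'a' => pop. Stack: ecabc
  Read 'c': matches stack top 'c' => pop. Stack: ecab
  Read 'c': push. Stack: ecabc
Final stack: "ecabc" (length 5)

5


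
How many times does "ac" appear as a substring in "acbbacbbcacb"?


Searching for "ac" in "acbbacbbcacb"
Scanning each position:
  Position 0: "ac" => MATCH
  Position 1: "cb" => no
  Position 2: "bb" => no
  Position 3: "ba" => no
  Position 4: "ac" => MATCH
  Position 5: "cb" => no
  Position 6: "bb" => no
  Position 7: "bc" => no
  Position 8: "ca" => no
  Position 9: "ac" => MATCH
  Position 10: "cb" => no
Total occurrences: 3

3


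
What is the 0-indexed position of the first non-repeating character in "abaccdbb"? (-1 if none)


Input: abaccdbb
Character frequencies:
  'a': 2
  'b': 3
  'c': 2
  'd': 1
Scanning left to right for freq == 1:
  Position 0 ('a'): freq=2, skip
  Position 1 ('b'): freq=3, skip
  Position 2 ('a'): freq=2, skip
  Position 3 ('c'): freq=2, skip
  Position 4 ('c'): freq=2, skip
  Position 5 ('d'): unique! => answer = 5

5


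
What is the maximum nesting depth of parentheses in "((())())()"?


Input: "((())())()"
Tracking depth:
  Position 0 '(': depth becomes 1
  Position 1 '(': depth becomes 2
  Position 2 '(': depth becomes 3
  Position 3 ')': depth becomes 2
  Position 4 ')': depth becomes 1
  Position 5 '(': depth becomes 2
  Position 6 ')': depth becomes 1
  Position 7 ')': depth becomes 0
  Position 8 '(': depth becomes 1
  Position 9 ')': depth becomes 0
Maximum depth reached: 3

3


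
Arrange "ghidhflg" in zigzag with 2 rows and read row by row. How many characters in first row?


Zigzag "ghidhflg" into 2 rows:
Placing characters:
  'g' => row 0
  'h' => row 1
  'i' => row 0
  'd' => row 1
  'h' => row 0
  'f' => row 1
  'l' => row 0
  'g' => row 1
Rows:
  Row 0: "gihl"
  Row 1: "hdfg"
First row length: 4

4


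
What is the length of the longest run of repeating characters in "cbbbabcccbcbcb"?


Input: "cbbbabcccbcbcb"
Scanning for longest run:
  Position 1 ('b'): new char, reset run to 1
  Position 2 ('b'): continues run of 'b', length=2
  Position 3 ('b'): continues run of 'b', length=3
  Position 4 ('a'): new char, reset run to 1
  Position 5 ('b'): new char, reset run to 1
  Position 6 ('c'): new char, reset run to 1
  Position 7 ('c'): continues run of 'c', length=2
  Position 8 ('c'): continues run of 'c', length=3
  Position 9 ('b'): new char, reset run to 1
  Position 10 ('c'): new char, reset run to 1
  Position 11 ('b'): new char, reset run to 1
  Position 12 ('c'): new char, reset run to 1
  Position 13 ('b'): new char, reset run to 1
Longest run: 'b' with length 3

3


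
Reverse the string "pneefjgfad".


Input: pneefjgfad
Reading characters right to left:
  Position 9: 'd'
  Position 8: 'a'
  Position 7: 'f'
  Position 6: 'g'
  Position 5: 'j'
  Position 4: 'f'
  Position 3: 'e'
  Position 2: 'e'
  Position 1: 'n'
  Position 0: 'p'
Reversed: dafgjfeenp

dafgjfeenp


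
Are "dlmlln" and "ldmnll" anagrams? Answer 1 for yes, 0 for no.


Strings: "dlmlln", "ldmnll"
Sorted first:  dlllmn
Sorted second: dlllmn
Sorted forms match => anagrams

1


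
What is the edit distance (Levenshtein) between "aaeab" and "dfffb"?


Computing edit distance: "aaeab" -> "dfffb"
DP table:
           d    f    f    f    b
      0    1    2    3    4    5
  a   1    1    2    3    4    5
  a   2    2    2    3    4    5
  e   3    3    3    3    4    5
  a   4    4    4    4    4    5
  b   5    5    5    5    5    4
Edit distance = dp[5][5] = 4

4


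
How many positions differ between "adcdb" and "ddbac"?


Comparing "adcdb" and "ddbac" position by position:
  Position 0: 'a' vs 'd' => DIFFER
  Position 1: 'd' vs 'd' => same
  Position 2: 'c' vs 'b' => DIFFER
  Position 3: 'd' vs 'a' => DIFFER
  Position 4: 'b' vs 'c' => DIFFER
Positions that differ: 4

4


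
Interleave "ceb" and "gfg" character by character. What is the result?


Interleaving "ceb" and "gfg":
  Position 0: 'c' from first, 'g' from second => "cg"
  Position 1: 'e' from first, 'f' from second => "ef"
  Position 2: 'b' from first, 'g' from second => "bg"
Result: cgefbg

cgefbg


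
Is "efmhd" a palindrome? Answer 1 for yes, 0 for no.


Input: efmhd
Reversed: dhmfe
  Compare pos 0 ('e') with pos 4 ('d'): MISMATCH
  Compare pos 1 ('f') with pos 3 ('h'): MISMATCH
Result: not a palindrome

0


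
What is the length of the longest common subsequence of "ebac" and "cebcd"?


LCS of "ebac" and "cebcd"
DP table:
           c    e    b    c    d
      0    0    0    0    0    0
  e   0    0    1    1    1    1
  b   0    0    1    2    2    2
  a   0    0    1    2    2    2
  c   0    1    1    2    3    3
LCS length = dp[4][5] = 3

3


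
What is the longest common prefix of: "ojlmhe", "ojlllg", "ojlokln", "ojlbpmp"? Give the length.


Words: ojlmhe, ojlllg, ojlokln, ojlbpmp
  Position 0: all 'o' => match
  Position 1: all 'j' => match
  Position 2: all 'l' => match
  Position 3: ('m', 'l', 'o', 'b') => mismatch, stop
LCP = "ojl" (length 3)

3


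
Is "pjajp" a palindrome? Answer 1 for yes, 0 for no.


Input: pjajp
Reversed: pjajp
  Compare pos 0 ('p') with pos 4 ('p'): match
  Compare pos 1 ('j') with pos 3 ('j'): match
Result: palindrome

1


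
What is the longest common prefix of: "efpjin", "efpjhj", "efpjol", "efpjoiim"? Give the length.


Words: efpjin, efpjhj, efpjol, efpjoiim
  Position 0: all 'e' => match
  Position 1: all 'f' => match
  Position 2: all 'p' => match
  Position 3: all 'j' => match
  Position 4: ('i', 'h', 'o', 'o') => mismatch, stop
LCP = "efpj" (length 4)

4


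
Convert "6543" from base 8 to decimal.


Input: "6543" in base 8
Positional expansion:
  Digit '6' (value 6) x 8^3 = 3072
  Digit '5' (value 5) x 8^2 = 320
  Digit '4' (value 4) x 8^1 = 32
  Digit '3' (value 3) x 8^0 = 3
Sum = 3427

3427


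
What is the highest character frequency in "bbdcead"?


Input: bbdcead
Character counts:
  'a': 1
  'b': 2
  'c': 1
  'd': 2
  'e': 1
Maximum frequency: 2

2


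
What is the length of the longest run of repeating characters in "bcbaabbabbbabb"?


Input: "bcbaabbabbbabb"
Scanning for longest run:
  Position 1 ('c'): new char, reset run to 1
  Position 2 ('b'): new char, reset run to 1
  Position 3 ('a'): new char, reset run to 1
  Position 4 ('a'): continues run of 'a', length=2
  Position 5 ('b'): new char, reset run to 1
  Position 6 ('b'): continues run of 'b', length=2
  Position 7 ('a'): new char, reset run to 1
  Position 8 ('b'): new char, reset run to 1
  Position 9 ('b'): continues run of 'b', length=2
  Position 10 ('b'): continues run of 'b', length=3
  Position 11 ('a'): new char, reset run to 1
  Position 12 ('b'): new char, reset run to 1
  Position 13 ('b'): continues run of 'b', length=2
Longest run: 'b' with length 3

3


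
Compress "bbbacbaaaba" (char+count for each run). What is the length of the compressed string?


Input: bbbacbaaaba
Runs:
  'b' x 3 => "b3"
  'a' x 1 => "a1"
  'c' x 1 => "c1"
  'b' x 1 => "b1"
  'a' x 3 => "a3"
  'b' x 1 => "b1"
  'a' x 1 => "a1"
Compressed: "b3a1c1b1a3b1a1"
Compressed length: 14

14


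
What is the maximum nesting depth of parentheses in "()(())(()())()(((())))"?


Input: "()(())(()())()(((())))"
Tracking depth:
  Position 0 '(': depth becomes 1
  Position 1 ')': depth becomes 0
  Position 2 '(': depth becomes 1
  Position 3 '(': depth becomes 2
  Position 4 ')': depth becomes 1
  Position 5 ')': depth becomes 0
  Position 6 '(': depth becomes 1
  Position 7 '(': depth becomes 2
  Position 8 ')': depth becomes 1
  Position 9 '(': depth becomes 2
  Position 10 ')': depth becomes 1
  Position 11 ')': depth becomes 0
  Position 12 '(': depth becomes 1
  Position 13 ')': depth becomes 0
  Position 14 '(': depth becomes 1
  Position 15 '(': depth becomes 2
  Position 16 '(': depth becomes 3
  Position 17 '(': depth becomes 4
  Position 18 ')': depth becomes 3
  Position 19 ')': depth becomes 2
  Position 20 ')': depth becomes 1
  Position 21 ')': depth becomes 0
Maximum depth reached: 4

4


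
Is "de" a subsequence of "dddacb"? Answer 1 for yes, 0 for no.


Check if "de" is a subsequence of "dddacb"
Greedy scan:
  Position 0 ('d'): matches sub[0] = 'd'
  Position 1 ('d'): no match needed
  Position 2 ('d'): no match needed
  Position 3 ('a'): no match needed
  Position 4 ('c'): no match needed
  Position 5 ('b'): no match needed
Only matched 1/2 characters => not a subsequence

0


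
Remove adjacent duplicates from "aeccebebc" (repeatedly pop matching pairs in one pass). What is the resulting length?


Input: aeccebebc
Stack-based adjacent duplicate removal:
  Read 'a': push. Stack: a
  Read 'e': push. Stack: ae
  Read 'c': push. Stack: aec
  Read 'c': matches stack top 'c' => pop. Stack: ae
  Read 'e': matches stack top 'e' => pop. Stack: a
  Read 'b': push. Stack: ab
  Read 'e': push. Stack: abe
  Read 'b': push. Stack: abeb
  Read 'c': push. Stack: abebc
Final stack: "abebc" (length 5)

5


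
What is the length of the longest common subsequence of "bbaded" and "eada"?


LCS of "bbaded" and "eada"
DP table:
           e    a    d    a
      0    0    0    0    0
  b   0    0    0    0    0
  b   0    0    0    0    0
  a   0    0    1    1    1
  d   0    0    1    2    2
  e   0    1    1    2    2
  d   0    1    1    2    2
LCS length = dp[6][4] = 2

2


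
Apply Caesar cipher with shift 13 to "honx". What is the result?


Caesar cipher: shift "honx" by 13
  'h' (pos 7) + 13 = pos 20 = 'u'
  'o' (pos 14) + 13 = pos 1 = 'b'
  'n' (pos 13) + 13 = pos 0 = 'a'
  'x' (pos 23) + 13 = pos 10 = 'k'
Result: ubak

ubak


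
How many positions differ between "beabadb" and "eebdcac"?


Comparing "beabadb" and "eebdcac" position by position:
  Position 0: 'b' vs 'e' => DIFFER
  Position 1: 'e' vs 'e' => same
  Position 2: 'a' vs 'b' => DIFFER
  Position 3: 'b' vs 'd' => DIFFER
  Position 4: 'a' vs 'c' => DIFFER
  Position 5: 'd' vs 'a' => DIFFER
  Position 6: 'b' vs 'c' => DIFFER
Positions that differ: 6

6


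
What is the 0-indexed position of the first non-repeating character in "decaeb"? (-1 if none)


Input: decaeb
Character frequencies:
  'a': 1
  'b': 1
  'c': 1
  'd': 1
  'e': 2
Scanning left to right for freq == 1:
  Position 0 ('d'): unique! => answer = 0

0


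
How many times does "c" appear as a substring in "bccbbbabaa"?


Searching for "c" in "bccbbbabaa"
Scanning each position:
  Position 0: "b" => no
  Position 1: "c" => MATCH
  Position 2: "c" => MATCH
  Position 3: "b" => no
  Position 4: "b" => no
  Position 5: "b" => no
  Position 6: "a" => no
  Position 7: "b" => no
  Position 8: "a" => no
  Position 9: "a" => no
Total occurrences: 2

2


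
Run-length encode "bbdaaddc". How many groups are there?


Input: bbdaaddc
Scanning for consecutive runs:
  Group 1: 'b' x 2 (positions 0-1)
  Group 2: 'd' x 1 (positions 2-2)
  Group 3: 'a' x 2 (positions 3-4)
  Group 4: 'd' x 2 (positions 5-6)
  Group 5: 'c' x 1 (positions 7-7)
Total groups: 5

5


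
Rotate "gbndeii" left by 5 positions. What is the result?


Input: "gbndeii", rotate left by 5
First 5 characters: "gbnde"
Remaining characters: "ii"
Concatenate remaining + first: "ii" + "gbnde" = "iigbnde"

iigbnde


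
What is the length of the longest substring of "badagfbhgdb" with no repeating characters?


Input: "badagfbhgdb"
Sliding window (track last position of each char):
  Position 0 ('b'): window [0,0] length 1 -- new best
  Position 1 ('a'): window [0,1] length 2 -- new best
  Position 2 ('d'): window [0,2] length 3 -- new best
  Position 3 ('a'): repeat (last at 1), move window start to 2
  Position 3 ('a'): window [2,3] length 2
  Position 4 ('g'): window [2,4] length 3
  Position 5 ('f'): window [2,5] length 4 -- new best
  Position 6 ('b'): window [2,6] length 5 -- new best
  Position 7 ('h'): window [2,7] length 6 -- new best
  Position 8 ('g'): repeat (last at 4), move window start to 5
  Position 8 ('g'): window [5,8] length 4
  Position 9 ('d'): window [5,9] length 5
  Position 10 ('b'): repeat (last at 6), move window start to 7
  Position 10 ('b'): window [7,10] length 4
Longest substring with no repeats: "dagfbh" with length 6

6


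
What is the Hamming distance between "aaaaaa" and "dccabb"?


Comparing "aaaaaa" and "dccabb" position by position:
  Position 0: 'a' vs 'd' => differ
  Position 1: 'a' vs 'c' => differ
  Position 2: 'a' vs 'c' => differ
  Position 3: 'a' vs 'a' => same
  Position 4: 'a' vs 'b' => differ
  Position 5: 'a' vs 'b' => differ
Total differences (Hamming distance): 5

5


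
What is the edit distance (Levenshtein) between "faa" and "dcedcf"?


Computing edit distance: "faa" -> "dcedcf"
DP table:
           d    c    e    d    c    f
      0    1    2    3    4    5    6
  f   1    1    2    3    4    5    5
  a   2    2    2    3    4    5    6
  a   3    3    3    3    4    5    6
Edit distance = dp[3][6] = 6

6


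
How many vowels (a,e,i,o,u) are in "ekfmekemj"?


Input: ekfmekemj
Checking each character:
  'e' at position 0: vowel (running total: 1)
  'k' at position 1: consonant
  'f' at position 2: consonant
  'm' at position 3: consonant
  'e' at position 4: vowel (running total: 2)
  'k' at position 5: consonant
  'e' at position 6: vowel (running total: 3)
  'm' at position 7: consonant
  'j' at position 8: consonant
Total vowels: 3

3


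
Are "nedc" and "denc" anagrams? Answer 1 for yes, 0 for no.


Strings: "nedc", "denc"
Sorted first:  cden
Sorted second: cden
Sorted forms match => anagrams

1


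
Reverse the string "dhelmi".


Input: dhelmi
Reading characters right to left:
  Position 5: 'i'
  Position 4: 'm'
  Position 3: 'l'
  Position 2: 'e'
  Position 1: 'h'
  Position 0: 'd'
Reversed: imlehd

imlehd


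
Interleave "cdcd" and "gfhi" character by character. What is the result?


Interleaving "cdcd" and "gfhi":
  Position 0: 'c' from first, 'g' from second => "cg"
  Position 1: 'd' from first, 'f' from second => "df"
  Position 2: 'c' from first, 'h' from second => "ch"
  Position 3: 'd' from first, 'i' from second => "di"
Result: cgdfchdi

cgdfchdi


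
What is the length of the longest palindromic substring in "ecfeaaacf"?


Input: "ecfeaaacf"
Checking substrings for palindromes:
  [4:7] "aaa" (len 3) => palindrome
  [4:6] "aa" (len 2) => palindrome
  [5:7] "aa" (len 2) => palindrome
Longest palindromic substring: "aaa" with length 3

3


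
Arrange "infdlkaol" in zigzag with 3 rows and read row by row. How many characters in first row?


Zigzag "infdlkaol" into 3 rows:
Placing characters:
  'i' => row 0
  'n' => row 1
  'f' => row 2
  'd' => row 1
  'l' => row 0
  'k' => row 1
  'a' => row 2
  'o' => row 1
  'l' => row 0
Rows:
  Row 0: "ill"
  Row 1: "ndko"
  Row 2: "fa"
First row length: 3

3


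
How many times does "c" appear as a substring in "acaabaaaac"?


Searching for "c" in "acaabaaaac"
Scanning each position:
  Position 0: "a" => no
  Position 1: "c" => MATCH
  Position 2: "a" => no
  Position 3: "a" => no
  Position 4: "b" => no
  Position 5: "a" => no
  Position 6: "a" => no
  Position 7: "a" => no
  Position 8: "a" => no
  Position 9: "c" => MATCH
Total occurrences: 2

2


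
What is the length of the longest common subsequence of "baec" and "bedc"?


LCS of "baec" and "bedc"
DP table:
           b    e    d    c
      0    0    0    0    0
  b   0    1    1    1    1
  a   0    1    1    1    1
  e   0    1    2    2    2
  c   0    1    2    2    3
LCS length = dp[4][4] = 3

3


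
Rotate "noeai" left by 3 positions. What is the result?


Input: "noeai", rotate left by 3
First 3 characters: "noe"
Remaining characters: "ai"
Concatenate remaining + first: "ai" + "noe" = "ainoe"

ainoe


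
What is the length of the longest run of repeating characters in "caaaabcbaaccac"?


Input: "caaaabcbaaccac"
Scanning for longest run:
  Position 1 ('a'): new char, reset run to 1
  Position 2 ('a'): continues run of 'a', length=2
  Position 3 ('a'): continues run of 'a', length=3
  Position 4 ('a'): continues run of 'a', length=4
  Position 5 ('b'): new char, reset run to 1
  Position 6 ('c'): new char, reset run to 1
  Position 7 ('b'): new char, reset run to 1
  Position 8 ('a'): new char, reset run to 1
  Position 9 ('a'): continues run of 'a', length=2
  Position 10 ('c'): new char, reset run to 1
  Position 11 ('c'): continues run of 'c', length=2
  Position 12 ('a'): new char, reset run to 1
  Position 13 ('c'): new char, reset run to 1
Longest run: 'a' with length 4

4
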